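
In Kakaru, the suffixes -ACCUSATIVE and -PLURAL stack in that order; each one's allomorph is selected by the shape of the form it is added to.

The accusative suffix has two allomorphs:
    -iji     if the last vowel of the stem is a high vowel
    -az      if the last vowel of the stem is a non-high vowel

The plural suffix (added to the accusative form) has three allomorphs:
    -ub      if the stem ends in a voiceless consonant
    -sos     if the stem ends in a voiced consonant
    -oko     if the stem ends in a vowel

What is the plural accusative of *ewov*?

The last vowel of *ewov* is /o/, which is a non-high vowel, so the accusative suffix is -az, giving *ewovaz*.
The accusative form *ewovaz* — final sound /z/ (a voiced consonant) → -sos → *ewovazsos*.

ewovazsos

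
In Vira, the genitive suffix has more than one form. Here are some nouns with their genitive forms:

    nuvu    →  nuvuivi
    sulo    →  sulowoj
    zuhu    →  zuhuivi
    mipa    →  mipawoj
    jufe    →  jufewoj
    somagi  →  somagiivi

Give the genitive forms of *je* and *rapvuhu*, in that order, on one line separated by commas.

jewoj, rapvuhuivi

Looking at the last vowel of each stem: -ivi when the last vowel of the stem is a high vowel (*nuvu*, *zuhu*, *somagi*); -woj when the last vowel of the stem is a non-high vowel (*sulo*, *mipa*, *jufe*).
The last vowel of *je* is /e/, which is a non-high vowel, so the suffix is -woj, giving *jewoj*.
Since the last vowel of *rapvuhu* is /u/ (a high vowel), it takes -ivi, giving *rapvuhuivi*.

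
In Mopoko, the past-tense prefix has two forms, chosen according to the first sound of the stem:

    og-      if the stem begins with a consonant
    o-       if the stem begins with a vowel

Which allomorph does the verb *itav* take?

*itav* — first sound /i/ (a vowel) → o-.

o-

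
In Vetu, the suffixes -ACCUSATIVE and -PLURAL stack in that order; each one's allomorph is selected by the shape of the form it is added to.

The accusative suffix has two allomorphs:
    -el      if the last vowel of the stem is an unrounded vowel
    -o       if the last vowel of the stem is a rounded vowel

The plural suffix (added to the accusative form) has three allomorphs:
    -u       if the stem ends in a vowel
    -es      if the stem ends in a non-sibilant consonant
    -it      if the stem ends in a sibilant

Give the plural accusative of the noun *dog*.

*dog*: last vowel = /o/, a rounded vowel → -o → *dogo*.
The final sound of the accusative form *dogo* is /o/, which is a vowel, so the plural suffix is -u, giving *dogou*.

dogou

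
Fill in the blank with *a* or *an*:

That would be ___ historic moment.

The indefinite article is chosen by the initial *sound* of the following word, not its spelling.
*historic* begins with the sound /h/ (h is pronounced in standard usage) — a consonant sound.
So the article is *a*: That would be a historic moment.

a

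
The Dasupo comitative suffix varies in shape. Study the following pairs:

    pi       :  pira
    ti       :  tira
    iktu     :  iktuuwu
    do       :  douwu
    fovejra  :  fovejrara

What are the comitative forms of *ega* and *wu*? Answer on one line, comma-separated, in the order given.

egara, wuuwu

The suffix is conditioned by the last vowel: -uwu when the last vowel of the stem is a rounded vowel (*iktu*, *do*); -ra when the last vowel of the stem is an unrounded vowel (*pi*, *ti*, *fovejra*).
Since the last vowel of *ega* is /a/ (an unrounded vowel), it takes -ra, giving *egara*.
The last vowel of *wu* is /u/, which is a rounded vowel, so the suffix is -uwu, giving *wuuwu*.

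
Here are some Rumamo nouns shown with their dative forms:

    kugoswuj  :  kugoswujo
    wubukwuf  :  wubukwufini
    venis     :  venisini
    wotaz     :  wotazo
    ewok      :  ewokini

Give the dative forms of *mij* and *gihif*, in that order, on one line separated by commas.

mijo, gihifini

Looking at the final consonant of each stem: -ini when the stem ends in a voiceless consonant (*wubukwuf*, *venis*, *ewok*); -o when the stem ends in a voiced consonant (*kugoswuj*, *wotaz*).
*mij*: final consonant = /j/, voiced → -o → *mijo*.
*gihif* — final consonant /f/ (voiceless) → -ini → *gihifini*.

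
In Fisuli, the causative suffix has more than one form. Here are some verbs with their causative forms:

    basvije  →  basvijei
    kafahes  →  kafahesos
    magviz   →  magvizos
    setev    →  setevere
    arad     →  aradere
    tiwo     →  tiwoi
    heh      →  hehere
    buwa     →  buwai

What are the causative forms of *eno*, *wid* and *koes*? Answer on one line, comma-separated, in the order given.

enoi, widere, koesos

The suffix is conditioned by the final sound: -os when the stem ends in a sibilant (*kafahes*, *magviz*); -ere when the stem ends in a non-sibilant consonant (*setev*, *arad*, *heh*); -i when the stem ends in a vowel (*basvije*, *tiwo*, *buwa*).
*eno*: final sound = /o/, a vowel → -i → *enoi*.
*wid*: final sound = /d/, a non-sibilant consonant → -ere → *widere*.
The final sound of *koes* is /s/, which is a sibilant, so the suffix is -os, giving *koesos*.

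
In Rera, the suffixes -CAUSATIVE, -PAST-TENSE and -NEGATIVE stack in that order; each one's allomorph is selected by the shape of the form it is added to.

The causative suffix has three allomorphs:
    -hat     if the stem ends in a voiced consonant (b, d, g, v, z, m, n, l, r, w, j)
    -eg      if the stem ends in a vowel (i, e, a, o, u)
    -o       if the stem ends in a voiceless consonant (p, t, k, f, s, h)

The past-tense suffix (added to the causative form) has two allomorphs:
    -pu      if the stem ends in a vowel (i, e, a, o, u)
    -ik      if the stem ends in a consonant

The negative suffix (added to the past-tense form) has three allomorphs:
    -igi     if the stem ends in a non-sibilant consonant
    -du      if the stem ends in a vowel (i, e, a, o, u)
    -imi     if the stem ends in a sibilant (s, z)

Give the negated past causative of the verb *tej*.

*tej* — final sound /j/ (a voiced consonant) → -hat → *tejhat*.
The final sound of the causative form *tejhat* is /t/, which is a consonant, so the past-tense suffix is -ik, giving *tejhatik*.
The past-tense form *tejhatik* — final sound /k/ (a non-sibilant consonant) → -igi → *tejhatikigi*.

tejhatikigi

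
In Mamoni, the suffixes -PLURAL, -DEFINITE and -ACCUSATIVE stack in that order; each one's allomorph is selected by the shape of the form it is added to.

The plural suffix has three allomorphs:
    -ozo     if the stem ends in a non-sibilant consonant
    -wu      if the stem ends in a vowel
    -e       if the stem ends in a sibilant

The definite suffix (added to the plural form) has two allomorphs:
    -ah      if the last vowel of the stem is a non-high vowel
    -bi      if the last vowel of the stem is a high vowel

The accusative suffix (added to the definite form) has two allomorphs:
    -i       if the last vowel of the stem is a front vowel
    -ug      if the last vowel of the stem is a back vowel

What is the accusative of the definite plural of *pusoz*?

pusozeahug

*pusoz*: final sound = /z/, a sibilant → -e → *pusoze*.
The last vowel of the plural form *pusoze* is /e/, which is a non-high vowel, so the definite suffix is -ah, giving *pusozeah*.
Since the last vowel of the definite form *pusozeah* is /a/ (a back vowel), it takes -ug, giving *pusozeahug*.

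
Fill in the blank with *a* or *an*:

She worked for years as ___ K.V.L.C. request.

The indefinite article is chosen by the initial *sound* of the following word, not its spelling.
The initialism *K.V.L.C.* is read letter by letter; the first letter, K, is pronounced /keɪ/, which begins with a consonant sound.
So the article is *a*: She worked for years as a K.V.L.C. request.

a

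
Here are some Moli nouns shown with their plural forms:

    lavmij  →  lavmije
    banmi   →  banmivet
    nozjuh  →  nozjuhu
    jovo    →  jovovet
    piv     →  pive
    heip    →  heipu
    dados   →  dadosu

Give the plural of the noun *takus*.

The suffix is conditioned by the final sound: -u when the stem ends in a voiceless consonant (*nozjuh*, *heip*, *dados*); -e when the stem ends in a voiced consonant (*lavmij*, *piv*); -vet when the stem ends in a vowel (*banmi*, *jovo*).
The final sound of *takus* is /s/, which is a voiceless consonant, so the suffix is -u, giving *takusu*.

takusu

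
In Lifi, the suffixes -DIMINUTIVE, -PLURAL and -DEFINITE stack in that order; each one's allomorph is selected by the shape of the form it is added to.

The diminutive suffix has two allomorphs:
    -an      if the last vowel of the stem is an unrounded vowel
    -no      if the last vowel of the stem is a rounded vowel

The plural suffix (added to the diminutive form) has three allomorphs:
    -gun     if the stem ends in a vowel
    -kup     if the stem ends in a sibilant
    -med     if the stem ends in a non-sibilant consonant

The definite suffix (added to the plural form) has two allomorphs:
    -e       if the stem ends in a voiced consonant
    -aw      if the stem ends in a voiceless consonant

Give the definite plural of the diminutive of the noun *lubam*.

*lubam* — last vowel /a/ (an unrounded vowel) → -an → *lubaman*.
The diminutive form *lubaman* — final sound /n/ (a non-sibilant consonant) → -med → *lubamanmed*.
The plural form *lubamanmed* — final consonant /d/ (voiced) → -e → *lubamanmede*.

lubamanmede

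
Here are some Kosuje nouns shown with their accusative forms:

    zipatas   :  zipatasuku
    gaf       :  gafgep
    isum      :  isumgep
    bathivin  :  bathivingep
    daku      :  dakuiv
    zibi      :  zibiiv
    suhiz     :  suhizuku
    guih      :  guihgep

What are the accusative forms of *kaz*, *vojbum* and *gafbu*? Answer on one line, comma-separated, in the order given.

Looking at the final sound of each stem: -uku when the stem ends in a sibilant (*zipatas*, *suhiz*); -gep when the stem ends in a non-sibilant consonant (*gaf*, *isum*, *bathivin*, *guih*); -iv when the stem ends in a vowel (*daku*, *zibi*).
*kaz*: final sound = /z/, a sibilant → -uku → *kazuku*.
The final sound of *vojbum* is /m/, which is a non-sibilant consonant, so the suffix is -gep, giving *vojbumgep*.
The final sound of *gafbu* is /u/, which is a vowel, so the suffix is -iv, giving *gafbuiv*.

kazuku, vojbumgep, gafbuiv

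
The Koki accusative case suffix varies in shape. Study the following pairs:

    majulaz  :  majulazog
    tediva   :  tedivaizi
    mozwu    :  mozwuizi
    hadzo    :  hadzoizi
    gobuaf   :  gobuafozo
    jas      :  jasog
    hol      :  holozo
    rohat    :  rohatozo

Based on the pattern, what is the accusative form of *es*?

The suffix is conditioned by the final sound: -og when the stem ends in a sibilant (*majulaz*, *jas*); -ozo when the stem ends in a non-sibilant consonant (*gobuaf*, *hol*, *rohat*); -izi when the stem ends in a vowel (*tediva*, *mozwu*, *hadzo*).
Since the final sound of *es* is /s/ (a sibilant), it takes -og, giving *esog*.

esog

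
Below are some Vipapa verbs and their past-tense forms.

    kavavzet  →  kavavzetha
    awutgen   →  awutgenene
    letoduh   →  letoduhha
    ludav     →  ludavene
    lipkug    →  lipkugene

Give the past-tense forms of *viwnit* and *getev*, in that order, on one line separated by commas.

viwnitha, getevene

The suffix is conditioned by the final consonant: -ha when the stem ends in a voiceless consonant (*kavavzet*, *letoduh*); -ene when the stem ends in a voiced consonant (*awutgen*, *ludav*, *lipkug*).
*viwnit*: final consonant = /t/, voiceless → -ha → *viwnitha*.
Since the final consonant of *getev* is /v/ (voiced), it takes -ene, giving *getevene*.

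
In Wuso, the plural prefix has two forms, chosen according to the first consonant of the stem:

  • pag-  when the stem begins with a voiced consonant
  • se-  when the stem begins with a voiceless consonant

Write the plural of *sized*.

sesized

The first consonant of *sized* is /s/, which is voiceless, so the prefix is se-, giving *sesized*.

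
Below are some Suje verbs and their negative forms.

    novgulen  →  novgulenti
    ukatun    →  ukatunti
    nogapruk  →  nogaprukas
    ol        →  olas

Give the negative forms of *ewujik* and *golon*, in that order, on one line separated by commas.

The alternation tracks the final consonant of the stem — -ti when the stem ends in a nasal (*novgulen*, *ukatun*); -as when the stem ends in a non-nasal consonant (*nogapruk*, *ol*).
The final consonant of *ewujik* is /k/, which is non-nasal, so the suffix is -as, giving *ewujikas*.
*golon* — final consonant /n/ (a nasal) → -ti → *golonti*.

ewujikas, golonti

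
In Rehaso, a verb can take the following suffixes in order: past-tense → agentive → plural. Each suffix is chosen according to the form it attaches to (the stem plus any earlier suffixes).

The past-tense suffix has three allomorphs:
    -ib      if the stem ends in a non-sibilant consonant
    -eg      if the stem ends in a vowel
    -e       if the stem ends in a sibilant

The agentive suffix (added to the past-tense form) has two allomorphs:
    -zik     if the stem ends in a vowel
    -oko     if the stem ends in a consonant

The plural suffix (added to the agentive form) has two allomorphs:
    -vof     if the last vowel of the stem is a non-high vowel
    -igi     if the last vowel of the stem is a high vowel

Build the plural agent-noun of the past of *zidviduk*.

zidvidukibokovof

The final sound of *zidviduk* is /k/, which is a non-sibilant consonant, so the past-tense suffix is -ib, giving *zidvidukib*.
The past-tense form *zidvidukib*: final sound = /b/, a consonant → -oko → *zidvidukiboko*.
Since the last vowel of the agentive form *zidvidukiboko* is /o/ (a non-high vowel), it takes -vof, giving *zidvidukibokovof*.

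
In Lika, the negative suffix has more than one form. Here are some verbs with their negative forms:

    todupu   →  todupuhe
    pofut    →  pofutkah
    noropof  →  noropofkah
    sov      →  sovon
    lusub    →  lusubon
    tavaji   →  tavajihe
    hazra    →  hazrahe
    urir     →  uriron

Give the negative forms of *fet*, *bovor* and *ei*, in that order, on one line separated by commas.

Looking at the final sound of each stem: -kah when the stem ends in a voiceless consonant (*pofut*, *noropof*); -on when the stem ends in a voiced consonant (*sov*, *lusub*, *urir*); -he when the stem ends in a vowel (*todupu*, *tavaji*, *hazra*).
*fet*: final sound = /t/, a voiceless consonant → -kah → *fetkah*.
The final sound of *bovor* is /r/, which is a voiced consonant, so the suffix is -on, giving *bovoron*.
*ei*: final sound = /i/, a vowel → -he → *eihe*.

fetkah, bovoron, eihe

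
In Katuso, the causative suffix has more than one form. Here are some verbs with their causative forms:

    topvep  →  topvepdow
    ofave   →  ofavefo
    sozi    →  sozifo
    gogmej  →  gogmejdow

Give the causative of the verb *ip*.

ipdow

The suffix is conditioned by the final sound: -dow when the stem ends in a consonant (*topvep*, *gogmej*); -fo when the stem ends in a vowel (*ofave*, *sozi*).
*ip*: final sound = /p/, a consonant → -dow → *ipdow*.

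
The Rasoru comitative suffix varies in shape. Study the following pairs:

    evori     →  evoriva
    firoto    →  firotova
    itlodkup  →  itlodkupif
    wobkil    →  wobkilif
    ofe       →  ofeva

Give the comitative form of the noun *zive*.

The suffix is conditioned by the final sound: -if when the stem ends in a consonant (*itlodkup*, *wobkil*); -va when the stem ends in a vowel (*evori*, *firoto*, *ofe*).
*zive* — final sound /e/ (a vowel) → -va → *ziveva*.

ziveva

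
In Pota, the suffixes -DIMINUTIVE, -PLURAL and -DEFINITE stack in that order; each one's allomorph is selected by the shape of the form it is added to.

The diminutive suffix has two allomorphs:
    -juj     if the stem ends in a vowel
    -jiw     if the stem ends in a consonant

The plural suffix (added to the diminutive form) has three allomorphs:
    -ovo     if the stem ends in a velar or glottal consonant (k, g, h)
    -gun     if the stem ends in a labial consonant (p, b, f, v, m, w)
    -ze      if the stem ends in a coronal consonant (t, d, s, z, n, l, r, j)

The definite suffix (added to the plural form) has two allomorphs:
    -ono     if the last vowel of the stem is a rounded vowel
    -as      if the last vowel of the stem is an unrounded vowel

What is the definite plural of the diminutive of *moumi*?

moumijujzeas

The final sound of *moumi* is /i/, which is a vowel, so the diminutive suffix is -juj, giving *moumijuj*.
The final consonant of the diminutive form *moumijuj* is /j/, which is coronal, so the plural suffix is -ze, giving *moumijujze*.
The last vowel of the plural form *moumijujze* is /e/, which is an unrounded vowel, so the definite suffix is -as, giving *moumijujzeas*.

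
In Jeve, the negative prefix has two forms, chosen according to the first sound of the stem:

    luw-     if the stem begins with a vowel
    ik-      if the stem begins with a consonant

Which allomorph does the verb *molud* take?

*molud*: first sound = /m/, a consonant → ik-.

ik-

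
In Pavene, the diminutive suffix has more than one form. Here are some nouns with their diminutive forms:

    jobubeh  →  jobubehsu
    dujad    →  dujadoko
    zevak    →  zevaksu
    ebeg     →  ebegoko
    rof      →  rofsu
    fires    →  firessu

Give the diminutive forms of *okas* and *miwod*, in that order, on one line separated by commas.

okassu, miwodoko

The suffix is conditioned by the final consonant: -su when the stem ends in a voiceless consonant (*jobubeh*, *zevak*, *rof*, *fires*); -oko when the stem ends in a voiced consonant (*dujad*, *ebeg*).
*okas* — final consonant /s/ (voiceless) → -su → *okassu*.
The final consonant of *miwod* is /d/, which is voiced, so the suffix is -oko, giving *miwodoko*.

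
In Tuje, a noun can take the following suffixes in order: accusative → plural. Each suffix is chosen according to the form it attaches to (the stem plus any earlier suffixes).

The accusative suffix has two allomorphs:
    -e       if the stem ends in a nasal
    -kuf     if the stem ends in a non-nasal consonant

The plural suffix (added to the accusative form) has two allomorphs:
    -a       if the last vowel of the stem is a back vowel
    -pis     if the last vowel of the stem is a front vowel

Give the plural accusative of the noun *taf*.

*taf*: final consonant = /f/, non-nasal → -kuf → *tafkuf*.
The accusative form *tafkuf* — last vowel /u/ (a back vowel) → -a → *tafkufa*.

tafkufa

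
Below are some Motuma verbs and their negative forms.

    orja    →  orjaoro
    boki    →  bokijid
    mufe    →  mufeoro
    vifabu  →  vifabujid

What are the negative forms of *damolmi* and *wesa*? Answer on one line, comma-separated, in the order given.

The suffix is conditioned by the last vowel: -jid when the last vowel of the stem is a high vowel (*boki*, *vifabu*); -oro when the last vowel of the stem is a non-high vowel (*orja*, *mufe*).
*damolmi* — last vowel /i/ (a high vowel) → -jid → *damolmijid*.
The last vowel of *wesa* is /a/, which is a non-high vowel, so the suffix is -oro, giving *wesaoro*.

damolmijid, wesaoro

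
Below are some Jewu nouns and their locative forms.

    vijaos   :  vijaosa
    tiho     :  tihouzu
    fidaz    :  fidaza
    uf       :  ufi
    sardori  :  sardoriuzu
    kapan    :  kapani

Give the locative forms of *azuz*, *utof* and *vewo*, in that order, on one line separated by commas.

azuza, utofi, vewouzu

The pattern is sibilance of the final sound: -a when the stem ends in a sibilant (*vijaos*, *fidaz*); -i when the stem ends in a non-sibilant consonant (*uf*, *kapan*); -uzu when the stem ends in a vowel (*tiho*, *sardori*).
*azuz* — final sound /z/ (a sibilant) → -a → *azuza*.
*utof* — final sound /f/ (a non-sibilant consonant) → -i → *utofi*.
*vewo* — final sound /o/ (a vowel) → -uzu → *vewouzu*.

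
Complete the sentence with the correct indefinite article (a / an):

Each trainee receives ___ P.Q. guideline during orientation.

a

The indefinite article is chosen by the initial *sound* of the following word, not its spelling.
The initialism *P.Q.* is read letter by letter; the first letter, P, is pronounced /piː/, which begins with a consonant sound.
So the article is *a*: Each trainee receives a P.Q. guideline during orientation.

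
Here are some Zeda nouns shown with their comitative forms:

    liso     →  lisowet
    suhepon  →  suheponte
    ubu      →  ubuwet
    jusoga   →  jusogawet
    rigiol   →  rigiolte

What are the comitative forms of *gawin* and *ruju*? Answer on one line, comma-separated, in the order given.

gawinte, rujuwet

Looking at the final sound of each stem: -te when the stem ends in a consonant (*suhepon*, *rigiol*); -wet when the stem ends in a vowel (*liso*, *ubu*, *jusoga*).
The final sound of *gawin* is /n/, which is a consonant, so the suffix is -te, giving *gawinte*.
Since the final sound of *ruju* is /u/ (a vowel), it takes -wet, giving *rujuwet*.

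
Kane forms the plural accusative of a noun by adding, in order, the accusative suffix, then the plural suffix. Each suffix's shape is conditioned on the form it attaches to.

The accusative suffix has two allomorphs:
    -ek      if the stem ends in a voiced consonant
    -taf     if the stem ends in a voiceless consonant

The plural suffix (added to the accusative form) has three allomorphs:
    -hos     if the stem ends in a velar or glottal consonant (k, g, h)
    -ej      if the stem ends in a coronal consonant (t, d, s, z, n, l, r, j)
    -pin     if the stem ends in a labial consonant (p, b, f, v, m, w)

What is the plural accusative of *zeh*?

*zeh* — final consonant /h/ (voiceless) → -taf → *zehtaf*.
The final consonant of the accusative form *zehtaf* is /f/, which is labial, so the plural suffix is -pin, giving *zehtafpin*.

zehtafpin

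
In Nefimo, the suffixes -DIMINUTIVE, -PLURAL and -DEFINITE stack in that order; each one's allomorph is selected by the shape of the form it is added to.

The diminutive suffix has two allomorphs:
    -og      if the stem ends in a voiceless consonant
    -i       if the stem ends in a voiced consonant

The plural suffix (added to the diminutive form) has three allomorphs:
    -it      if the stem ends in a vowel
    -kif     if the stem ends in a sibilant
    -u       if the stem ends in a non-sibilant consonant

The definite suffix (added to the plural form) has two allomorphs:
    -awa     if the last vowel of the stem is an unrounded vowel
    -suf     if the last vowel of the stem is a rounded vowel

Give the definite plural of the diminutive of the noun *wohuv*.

wohuviitawa

*wohuv* — final consonant /v/ (voiced) → -i → *wohuvi*.
The diminutive form *wohuvi*: final sound = /i/, a vowel → -it → *wohuviit*.
The plural form *wohuviit*: last vowel = /i/, an unrounded vowel → -awa → *wohuviitawa*.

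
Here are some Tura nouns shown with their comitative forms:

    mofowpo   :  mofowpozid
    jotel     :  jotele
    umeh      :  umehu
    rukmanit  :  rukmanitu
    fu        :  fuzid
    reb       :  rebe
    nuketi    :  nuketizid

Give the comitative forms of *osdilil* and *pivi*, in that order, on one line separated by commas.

The alternation tracks the final sound of the stem — -u when the stem ends in a voiceless consonant (*umeh*, *rukmanit*); -e when the stem ends in a voiced consonant (*jotel*, *reb*); -zid when the stem ends in a vowel (*mofowpo*, *fu*, *nuketi*).
*osdilil* — final sound /l/ (a voiced consonant) → -e → *osdilile*.
Since the final sound of *pivi* is /i/ (a vowel), it takes -zid, giving *pivizid*.

osdilile, pivizid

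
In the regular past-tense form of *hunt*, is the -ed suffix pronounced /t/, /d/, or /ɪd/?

/ɪd/

The stem *hunt* ends in /t/ or /d/.
The -ed suffix is realized as /ɪd/ after /t, d/; as /t/ after other voiceless consonants; and as /d/ after other voiced sounds.
So -ed on *hunt* is pronounced /ɪd/.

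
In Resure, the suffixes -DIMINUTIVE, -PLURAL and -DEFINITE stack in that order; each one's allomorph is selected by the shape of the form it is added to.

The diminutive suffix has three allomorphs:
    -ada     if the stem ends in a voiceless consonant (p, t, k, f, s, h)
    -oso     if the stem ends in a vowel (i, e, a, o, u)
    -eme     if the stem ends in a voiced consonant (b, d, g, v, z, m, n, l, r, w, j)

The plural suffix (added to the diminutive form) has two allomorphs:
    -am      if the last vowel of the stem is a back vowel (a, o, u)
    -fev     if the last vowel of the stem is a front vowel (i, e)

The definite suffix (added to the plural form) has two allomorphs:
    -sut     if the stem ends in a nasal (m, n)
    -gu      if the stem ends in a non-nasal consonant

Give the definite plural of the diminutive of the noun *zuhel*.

Since the final sound of *zuhel* is /l/ (a voiced consonant), it takes -eme, giving *zuheleme*.
The diminutive form *zuheleme* — last vowel /e/ (a front vowel) → -fev → *zuhelemefev*.
The final consonant of the plural form *zuhelemefev* is /v/, which is non-nasal, so the definite suffix is -gu, giving *zuhelemefevgu*.

zuhelemefevgu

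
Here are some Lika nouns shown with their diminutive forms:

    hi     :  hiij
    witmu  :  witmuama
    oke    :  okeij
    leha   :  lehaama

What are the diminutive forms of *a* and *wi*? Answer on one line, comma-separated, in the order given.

The pattern is front/back vowel harmony: -ij when the last vowel of the stem is a front vowel (*hi*, *oke*); -ama when the last vowel of the stem is a back vowel (*witmu*, *leha*).
*a*: last vowel = /a/, a back vowel → -ama → *aama*.
Since the last vowel of *wi* is /i/ (a front vowel), it takes -ij, giving *wiij*.

aama, wiij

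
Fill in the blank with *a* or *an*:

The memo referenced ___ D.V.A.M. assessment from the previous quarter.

a

The indefinite article is chosen by the initial *sound* of the following word, not its spelling.
The initialism *D.V.A.M.* is read letter by letter; the first letter, D, is pronounced /diː/, which begins with a consonant sound.
So the article is *a*: The memo referenced a D.V.A.M. assessment from the previous quarter.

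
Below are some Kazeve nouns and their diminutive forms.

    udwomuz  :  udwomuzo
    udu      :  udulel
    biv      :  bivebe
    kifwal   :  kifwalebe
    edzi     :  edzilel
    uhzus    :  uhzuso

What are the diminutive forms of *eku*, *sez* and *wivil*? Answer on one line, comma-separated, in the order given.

The suffix is conditioned by the final sound: -o when the stem ends in a sibilant (*udwomuz*, *uhzus*); -ebe when the stem ends in a non-sibilant consonant (*biv*, *kifwal*); -lel when the stem ends in a vowel (*udu*, *edzi*).
Since the final sound of *eku* is /u/ (a vowel), it takes -lel, giving *ekulel*.
Since the final sound of *sez* is /z/ (a sibilant), it takes -o, giving *sezo*.
*wivil* — final sound /l/ (a non-sibilant consonant) → -ebe → *wivilebe*.

ekulel, sezo, wivilebe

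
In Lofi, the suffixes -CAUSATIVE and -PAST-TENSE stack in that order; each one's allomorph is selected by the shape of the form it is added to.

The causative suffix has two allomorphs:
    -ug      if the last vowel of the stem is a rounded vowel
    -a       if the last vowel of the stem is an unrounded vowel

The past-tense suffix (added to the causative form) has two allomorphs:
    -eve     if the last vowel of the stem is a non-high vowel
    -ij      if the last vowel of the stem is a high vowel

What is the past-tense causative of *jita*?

*jita*: last vowel = /a/, an unrounded vowel → -a → *jitaa*.
The causative form *jitaa* — last vowel /a/ (a non-high vowel) → -eve → *jitaaeve*.

jitaaeve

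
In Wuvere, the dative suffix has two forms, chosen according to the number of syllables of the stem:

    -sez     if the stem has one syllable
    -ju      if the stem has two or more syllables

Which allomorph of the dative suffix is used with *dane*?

*dane* (2 syllables) → -ju.

-ju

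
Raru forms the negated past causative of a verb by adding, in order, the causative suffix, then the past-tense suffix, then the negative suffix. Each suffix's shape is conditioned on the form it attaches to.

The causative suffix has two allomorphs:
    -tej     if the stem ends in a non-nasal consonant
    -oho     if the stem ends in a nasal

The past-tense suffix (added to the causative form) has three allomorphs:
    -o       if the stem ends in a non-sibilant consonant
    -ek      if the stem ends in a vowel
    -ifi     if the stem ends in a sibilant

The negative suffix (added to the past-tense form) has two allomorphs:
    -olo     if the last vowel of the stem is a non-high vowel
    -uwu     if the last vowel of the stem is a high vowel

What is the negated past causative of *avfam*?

*avfam*: final consonant = /m/, a nasal → -oho → *avfamoho*.
The causative form *avfamoho*: final sound = /o/, a vowel → -ek → *avfamohoek*.
The past-tense form *avfamohoek* — last vowel /e/ (a non-high vowel) → -olo → *avfamohoekolo*.

avfamohoekolo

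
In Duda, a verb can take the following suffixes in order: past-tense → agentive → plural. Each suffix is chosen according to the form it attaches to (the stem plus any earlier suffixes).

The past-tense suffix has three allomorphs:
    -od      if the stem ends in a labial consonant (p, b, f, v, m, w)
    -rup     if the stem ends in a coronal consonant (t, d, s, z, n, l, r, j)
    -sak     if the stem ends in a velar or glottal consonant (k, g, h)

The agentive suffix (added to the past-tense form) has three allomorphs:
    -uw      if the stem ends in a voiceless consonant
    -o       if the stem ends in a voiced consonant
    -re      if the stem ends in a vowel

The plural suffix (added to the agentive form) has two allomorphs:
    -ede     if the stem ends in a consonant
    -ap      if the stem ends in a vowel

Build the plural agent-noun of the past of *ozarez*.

ozarezrupuwede

*ozarez* — final consonant /z/ (coronal) → -rup → *ozarezrup*.
Since the final sound of the past-tense form *ozarezrup* is /p/ (a voiceless consonant), it takes -uw, giving *ozarezrupuw*.
Since the final sound of the agentive form *ozarezrupuw* is /w/ (a consonant), it takes -ede, giving *ozarezrupuwede*.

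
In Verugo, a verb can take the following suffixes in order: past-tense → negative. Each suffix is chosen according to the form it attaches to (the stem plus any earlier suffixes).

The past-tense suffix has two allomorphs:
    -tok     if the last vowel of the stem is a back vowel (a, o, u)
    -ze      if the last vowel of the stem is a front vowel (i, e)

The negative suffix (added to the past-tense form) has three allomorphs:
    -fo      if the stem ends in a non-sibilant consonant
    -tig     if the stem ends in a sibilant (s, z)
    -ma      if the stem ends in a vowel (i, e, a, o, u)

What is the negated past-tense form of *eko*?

ekotokfo

The last vowel of *eko* is /o/, which is a back vowel, so the past-tense suffix is -tok, giving *ekotok*.
The past-tense form *ekotok*: final sound = /k/, a non-sibilant consonant → -fo → *ekotokfo*.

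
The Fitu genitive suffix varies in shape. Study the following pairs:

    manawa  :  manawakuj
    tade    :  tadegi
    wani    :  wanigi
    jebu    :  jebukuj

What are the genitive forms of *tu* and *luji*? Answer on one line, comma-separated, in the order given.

Looking at the last vowel of each stem: -gi when the last vowel of the stem is a front vowel (*tade*, *wani*); -kuj when the last vowel of the stem is a back vowel (*manawa*, *jebu*).
*tu*: last vowel = /u/, a back vowel → -kuj → *tukuj*.
*luji*: last vowel = /i/, a front vowel → -gi → *lujigi*.

tukuj, lujigi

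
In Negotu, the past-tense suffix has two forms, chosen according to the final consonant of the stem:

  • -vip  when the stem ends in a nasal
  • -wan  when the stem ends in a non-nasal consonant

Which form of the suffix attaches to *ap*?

-wan

*ap* — final consonant /p/ (non-nasal) → -wan.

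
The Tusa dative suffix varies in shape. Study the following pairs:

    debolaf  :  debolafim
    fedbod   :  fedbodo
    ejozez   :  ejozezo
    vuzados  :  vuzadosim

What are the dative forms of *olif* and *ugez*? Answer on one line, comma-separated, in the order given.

The pattern is voicing of the final consonant: -im when the stem ends in a voiceless consonant (*debolaf*, *vuzados*); -o when the stem ends in a voiced consonant (*fedbod*, *ejozez*).
The final consonant of *olif* is /f/, which is voiceless, so the suffix is -im, giving *olifim*.
*ugez* — final consonant /z/ (voiced) → -o → *ugezo*.

olifim, ugezo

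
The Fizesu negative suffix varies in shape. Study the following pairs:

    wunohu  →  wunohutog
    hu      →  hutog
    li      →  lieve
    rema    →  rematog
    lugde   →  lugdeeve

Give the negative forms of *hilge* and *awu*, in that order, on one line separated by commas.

The pattern is front/back vowel harmony: -eve when the last vowel of the stem is a front vowel (*li*, *lugde*); -tog when the last vowel of the stem is a back vowel (*wunohu*, *hu*, *rema*).
*hilge*: last vowel = /e/, a front vowel → -eve → *hilgeeve*.
*awu* — last vowel /u/ (a back vowel) → -tog → *awutog*.

hilgeeve, awutog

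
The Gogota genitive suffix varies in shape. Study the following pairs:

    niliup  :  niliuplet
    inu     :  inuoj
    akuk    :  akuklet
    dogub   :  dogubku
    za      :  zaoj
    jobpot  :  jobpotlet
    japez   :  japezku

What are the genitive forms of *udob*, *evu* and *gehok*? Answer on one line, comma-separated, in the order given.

Looking at the final sound of each stem: -let when the stem ends in a voiceless consonant (*niliup*, *akuk*, *jobpot*); -ku when the stem ends in a voiced consonant (*dogub*, *japez*); -oj when the stem ends in a vowel (*inu*, *za*).
The final sound of *udob* is /b/, which is a voiced consonant, so the suffix is -ku, giving *udobku*.
The final sound of *evu* is /u/, which is a vowel, so the suffix is -oj, giving *evuoj*.
*gehok* — final sound /k/ (a voiceless consonant) → -let → *gehoklet*.

udobku, evuoj, gehoklet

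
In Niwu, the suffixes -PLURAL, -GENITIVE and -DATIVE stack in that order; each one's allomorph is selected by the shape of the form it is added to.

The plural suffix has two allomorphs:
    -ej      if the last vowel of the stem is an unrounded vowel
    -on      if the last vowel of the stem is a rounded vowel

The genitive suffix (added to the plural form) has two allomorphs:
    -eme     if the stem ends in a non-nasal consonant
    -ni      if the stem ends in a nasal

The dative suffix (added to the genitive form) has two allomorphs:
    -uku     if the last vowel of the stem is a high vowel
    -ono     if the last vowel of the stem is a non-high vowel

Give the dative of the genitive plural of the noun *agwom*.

*agwom* — last vowel /o/ (a rounded vowel) → -on → *agwomon*.
The plural form *agwomon*: final consonant = /n/, a nasal → -ni → *agwomonni*.
The genitive form *agwomonni* — last vowel /i/ (a high vowel) → -uku → *agwomonniuku*.

agwomonniuku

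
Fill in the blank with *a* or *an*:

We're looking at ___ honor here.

The indefinite article is chosen by the initial *sound* of the following word, not its spelling.
*honor* begins with the sound /ɒ/ (silent h) — a vowel sound.
So the article is *an*: We're looking at an honor here.

an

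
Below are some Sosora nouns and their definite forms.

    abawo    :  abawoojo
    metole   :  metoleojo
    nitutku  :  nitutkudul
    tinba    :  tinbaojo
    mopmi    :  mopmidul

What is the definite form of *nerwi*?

The suffix is conditioned by the last vowel: -dul when the last vowel of the stem is a high vowel (*nitutku*, *mopmi*); -ojo when the last vowel of the stem is a non-high vowel (*abawo*, *metole*, *tinba*).
*nerwi*: last vowel = /i/, a high vowel → -dul → *nerwidul*.

nerwidul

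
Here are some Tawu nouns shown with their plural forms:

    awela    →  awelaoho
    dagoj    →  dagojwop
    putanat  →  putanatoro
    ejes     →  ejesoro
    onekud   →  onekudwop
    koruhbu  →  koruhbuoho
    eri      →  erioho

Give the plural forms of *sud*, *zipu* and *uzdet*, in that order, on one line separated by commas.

Looking at the final sound of each stem: -oro when the stem ends in a voiceless consonant (*putanat*, *ejes*); -wop when the stem ends in a voiced consonant (*dagoj*, *onekud*); -oho when the stem ends in a vowel (*awela*, *koruhbu*, *eri*).
*sud*: final sound = /d/, a voiced consonant → -wop → *sudwop*.
The final sound of *zipu* is /u/, which is a vowel, so the suffix is -oho, giving *zipuoho*.
*uzdet*: final sound = /t/, a voiceless consonant → -oro → *uzdetoro*.

sudwop, zipuoho, uzdetoro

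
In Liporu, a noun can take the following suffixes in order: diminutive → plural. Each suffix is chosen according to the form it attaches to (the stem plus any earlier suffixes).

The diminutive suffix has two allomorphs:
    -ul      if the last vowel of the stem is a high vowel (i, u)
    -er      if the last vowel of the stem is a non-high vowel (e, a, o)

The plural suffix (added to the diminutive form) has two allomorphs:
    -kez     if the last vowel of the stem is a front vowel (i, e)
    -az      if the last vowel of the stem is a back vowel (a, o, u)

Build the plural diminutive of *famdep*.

famdeperkez

*famdep*: last vowel = /e/, a non-high vowel → -er → *famdeper*.
The diminutive form *famdeper* — last vowel /e/ (a front vowel) → -kez → *famdeperkez*.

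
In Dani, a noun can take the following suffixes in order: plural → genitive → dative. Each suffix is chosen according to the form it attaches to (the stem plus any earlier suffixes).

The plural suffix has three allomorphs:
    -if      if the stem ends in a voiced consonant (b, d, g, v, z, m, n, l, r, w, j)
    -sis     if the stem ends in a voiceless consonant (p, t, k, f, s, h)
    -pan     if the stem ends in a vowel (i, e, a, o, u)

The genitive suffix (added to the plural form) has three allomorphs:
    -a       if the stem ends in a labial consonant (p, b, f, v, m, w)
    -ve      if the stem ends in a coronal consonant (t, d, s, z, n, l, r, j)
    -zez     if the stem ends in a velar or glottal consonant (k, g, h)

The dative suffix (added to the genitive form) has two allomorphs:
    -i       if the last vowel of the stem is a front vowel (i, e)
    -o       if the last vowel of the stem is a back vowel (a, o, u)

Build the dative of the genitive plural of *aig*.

aigifao

Since the final sound of *aig* is /g/ (a voiced consonant), it takes -if, giving *aigif*.
Since the final consonant of the plural form *aigif* is /f/ (labial), it takes -a, giving *aigifa*.
The genitive form *aigifa*: last vowel = /a/, a back vowel → -o → *aigifao*.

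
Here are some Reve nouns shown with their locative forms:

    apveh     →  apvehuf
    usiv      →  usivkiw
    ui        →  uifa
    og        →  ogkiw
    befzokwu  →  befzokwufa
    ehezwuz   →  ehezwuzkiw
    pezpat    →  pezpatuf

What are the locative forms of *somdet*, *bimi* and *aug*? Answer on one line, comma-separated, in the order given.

The pattern is voicing of the final sound: -uf when the stem ends in a voiceless consonant (*apveh*, *pezpat*); -kiw when the stem ends in a voiced consonant (*usiv*, *og*, *ehezwuz*); -fa when the stem ends in a vowel (*ui*, *befzokwu*).
*somdet* — final sound /t/ (a voiceless consonant) → -uf → *somdetuf*.
The final sound of *bimi* is /i/, which is a vowel, so the suffix is -fa, giving *bimifa*.
The final sound of *aug* is /g/, which is a voiced consonant, so the suffix is -kiw, giving *augkiw*.

somdetuf, bimifa, augkiw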